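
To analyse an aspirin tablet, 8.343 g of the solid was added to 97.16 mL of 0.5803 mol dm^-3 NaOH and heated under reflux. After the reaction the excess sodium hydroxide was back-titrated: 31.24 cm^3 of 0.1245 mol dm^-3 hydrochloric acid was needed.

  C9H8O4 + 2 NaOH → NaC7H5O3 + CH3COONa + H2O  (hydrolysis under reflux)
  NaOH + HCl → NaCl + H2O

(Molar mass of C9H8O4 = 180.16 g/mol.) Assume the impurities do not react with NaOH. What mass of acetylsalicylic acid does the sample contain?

4.729 g

n(NaOH) added = 0.09716 × 0.5803 = 0.05638 mol
n(HCl) used in back-titration = 0.03124 × 0.1245 = 3.889 × 10^-3 mol
n(NaOH) left over = 3.889 × 10^-3 mol (1:1 ratio)
n(NaOH) consumed by analyte = 0.05638 − 3.889 × 10^-3 = 0.05249 mol
From the 1:2 ratio, n(C9H8O4) = 1/2 × 0.05249 = 0.02625 mol
mass of C9H8O4 = 0.02625 × 180.16 = 4.729 g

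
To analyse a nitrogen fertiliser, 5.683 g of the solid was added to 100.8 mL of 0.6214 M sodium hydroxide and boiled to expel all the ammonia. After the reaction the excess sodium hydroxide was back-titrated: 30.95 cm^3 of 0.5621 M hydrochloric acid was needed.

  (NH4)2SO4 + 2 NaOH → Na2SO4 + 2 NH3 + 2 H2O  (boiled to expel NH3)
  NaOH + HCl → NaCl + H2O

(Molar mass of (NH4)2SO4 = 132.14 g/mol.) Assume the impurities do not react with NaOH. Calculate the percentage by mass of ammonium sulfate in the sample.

52.60 %

n(NaOH) added = 0.1008 × 0.6214 = 0.06264 mol
n(HCl) used in back-titration = 0.03095 × 0.5621 = 0.01740 mol
n(NaOH) left over = 0.01740 mol (1:1 ratio)
n(NaOH) consumed by analyte = 0.06264 − 0.01740 = 0.04524 mol
From the 1:2 ratio, n((NH4)2SO4) = 1/2 × 0.04524 = 0.02262 mol
mass of (NH4)2SO4 = 0.02262 × 132.14 = 2.989 g
% (NH4)2SO4 = 2.989 / 5.683 × 100 = 52.60 %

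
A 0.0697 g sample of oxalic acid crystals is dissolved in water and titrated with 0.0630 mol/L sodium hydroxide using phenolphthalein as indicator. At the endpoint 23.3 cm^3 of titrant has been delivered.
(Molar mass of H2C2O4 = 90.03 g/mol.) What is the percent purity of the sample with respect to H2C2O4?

94.8 %

H2C2O4 + 2 NaOH → Na2C2O4 + 2 H2O
n(NaOH) = 0.0233 L × 0.0630 mol/L = 1.47 × 10^-3 mol
From the 1:2 ratio, n(H2C2O4) = 1/2 × 1.47 × 10^-3 = 7.34 × 10^-4 mol
mass of H2C2O4 = 7.34 × 10^-4 × 90.03 g/mol = 0.0661 g
% H2C2O4 = 0.0661 / 0.0697 × 100 = 94.8 %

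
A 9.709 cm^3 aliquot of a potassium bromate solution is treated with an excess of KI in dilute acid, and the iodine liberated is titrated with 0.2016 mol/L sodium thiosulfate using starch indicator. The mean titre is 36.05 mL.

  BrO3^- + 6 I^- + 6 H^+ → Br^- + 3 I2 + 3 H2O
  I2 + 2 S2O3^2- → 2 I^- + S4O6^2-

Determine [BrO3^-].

0.1248 mol/L

n(S2O3^2-) = 0.03605 × 0.2016 = 7.268 × 10^-3 mol
n(I2) = n(S2O3^2-)/2 = 3.634 × 10^-3 mol
From the 1:3 ratio, n(BrO3^-) in the aliquot = 1/3 × 3.634 × 10^-3 = 1.211 × 10^-3 mol
[BrO3^-] = 1.211 × 10^-3 / 0.009709 = 0.1248 mol/L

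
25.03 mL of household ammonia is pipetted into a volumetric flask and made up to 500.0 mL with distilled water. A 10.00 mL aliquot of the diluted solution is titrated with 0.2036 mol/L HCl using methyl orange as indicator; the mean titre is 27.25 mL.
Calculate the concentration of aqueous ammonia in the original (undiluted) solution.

11.08 mol/L

NH3 + HCl → NH4Cl
n(HCl) = 0.02725 × 0.2036 = 5.548 × 10^-3 mol
n(NH3) in the aliquot = 5.548 × 10^-3 mol (1:1 ratio)
[NH3]_dilute = 5.548 × 10^-3 / 0.01000 = 0.5548 mol/L
Dilution factor = 500.0 / 25.03 = 19.98
[NH3]_stock = 0.5548 × 19.98 = 11.08 mol/L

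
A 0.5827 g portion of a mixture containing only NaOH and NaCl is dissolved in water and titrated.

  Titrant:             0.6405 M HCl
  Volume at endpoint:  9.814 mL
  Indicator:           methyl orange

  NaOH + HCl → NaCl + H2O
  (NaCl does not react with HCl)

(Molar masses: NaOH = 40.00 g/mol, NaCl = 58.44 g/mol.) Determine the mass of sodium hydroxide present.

0.2514 g

n(HCl) = 0.009814 × 0.6405 = 6.286 × 10^-3 mol
Let x = n(NaOH), y = n(NaCl).
Titrant: 1x = 6.286 × 10^-3;  mass: 40.00x + 58.44y = 0.5827
Solving, x = 6.286 × 10^-3 mol, y = 5.668 × 10^-3 mol
mass of NaOH = 6.286 × 10^-3 × 40.00 = 0.2514 g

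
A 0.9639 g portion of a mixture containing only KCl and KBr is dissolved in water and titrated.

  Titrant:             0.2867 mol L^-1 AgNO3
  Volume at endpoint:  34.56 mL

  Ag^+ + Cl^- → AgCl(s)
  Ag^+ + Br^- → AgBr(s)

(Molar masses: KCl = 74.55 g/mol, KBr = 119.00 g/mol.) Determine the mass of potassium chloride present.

0.3609 g

n(AgNO3) = 0.03456 × 0.2867 = 9.908 × 10^-3 mol
Let x = n(KCl), y = n(KBr).
Titrant: 1x + 1y = 9.908 × 10^-3;  mass: 74.55x + 119.00y = 0.9639
Solving, x = 4.841 × 10^-3 mol, y = 5.067 × 10^-3 mol
mass of KCl = 4.841 × 10^-3 × 74.55 = 0.3609 g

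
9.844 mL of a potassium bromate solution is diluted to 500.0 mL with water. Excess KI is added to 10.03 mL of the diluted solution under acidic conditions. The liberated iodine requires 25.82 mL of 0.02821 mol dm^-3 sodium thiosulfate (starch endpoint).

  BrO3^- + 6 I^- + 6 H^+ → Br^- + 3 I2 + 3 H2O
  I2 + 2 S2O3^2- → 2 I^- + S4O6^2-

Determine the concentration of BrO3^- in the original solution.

n(S2O3^2-) = 0.02582 × 0.02821 = 7.284 × 10^-4 mol
n(I2) = n(S2O3^2-)/2 = 3.642 × 10^-4 mol
From the 1:3 ratio, n(BrO3^-) in the aliquot = 1/3 × 3.642 × 10^-4 = 1.214 × 10^-4 mol
[BrO3^-]_dilute = 1.214 × 10^-4 / 0.01003 = 0.01210 mol/L
[BrO3^-]_original = 0.01210 × 500.0/9.844 = 0.6148 mol/L

0.6148 mol/L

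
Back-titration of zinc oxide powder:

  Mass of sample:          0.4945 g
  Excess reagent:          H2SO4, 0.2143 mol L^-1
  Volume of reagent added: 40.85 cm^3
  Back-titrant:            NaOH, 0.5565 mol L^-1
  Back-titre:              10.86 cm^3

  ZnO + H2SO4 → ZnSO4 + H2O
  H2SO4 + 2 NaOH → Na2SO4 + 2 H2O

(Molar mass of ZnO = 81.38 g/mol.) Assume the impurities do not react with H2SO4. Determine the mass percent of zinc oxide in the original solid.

n(H2SO4) added = 0.04085 × 0.2143 = 8.754 × 10^-3 mol
n(NaOH) used in back-titration = 0.01086 × 0.5565 = 6.044 × 10^-3 mol
From the 1:2 ratio, n(H2SO4) left over = 1/2 × 6.044 × 10^-3 = 3.022 × 10^-3 mol
n(H2SO4) consumed by analyte = 8.754 × 10^-3 − 3.022 × 10^-3 = 5.732 × 10^-3 mol
n(ZnO) = 5.732 × 10^-3 mol (1:1 ratio)
mass of ZnO = 5.732 × 10^-3 × 81.38 = 0.4665 g
% ZnO = 0.4665 / 0.4945 × 100 = 94.34 %

94.34 %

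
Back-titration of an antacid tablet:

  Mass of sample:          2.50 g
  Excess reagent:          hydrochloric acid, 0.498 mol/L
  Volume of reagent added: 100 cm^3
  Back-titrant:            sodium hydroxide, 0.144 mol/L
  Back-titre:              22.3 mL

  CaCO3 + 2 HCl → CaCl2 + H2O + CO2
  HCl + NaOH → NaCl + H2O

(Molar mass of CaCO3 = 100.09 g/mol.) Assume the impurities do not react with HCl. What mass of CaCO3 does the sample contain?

2.33 g

n(HCl) added = 0.100 × 0.498 = 0.0498 mol
n(NaOH) used in back-titration = 0.0223 × 0.144 = 3.21 × 10^-3 mol
n(HCl) left over = 3.21 × 10^-3 mol (1:1 ratio)
n(HCl) consumed by analyte = 0.0498 − 3.21 × 10^-3 = 0.0466 mol
From the 1:2 ratio, n(CaCO3) = 1/2 × 0.0466 = 0.0233 mol
mass of CaCO3 = 0.0233 × 100.09 = 2.33 g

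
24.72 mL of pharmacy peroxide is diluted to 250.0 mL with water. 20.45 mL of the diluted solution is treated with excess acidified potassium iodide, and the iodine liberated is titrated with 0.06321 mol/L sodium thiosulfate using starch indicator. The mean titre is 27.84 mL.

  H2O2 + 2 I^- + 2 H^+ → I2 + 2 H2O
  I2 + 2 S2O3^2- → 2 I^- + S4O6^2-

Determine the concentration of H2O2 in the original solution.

0.4351 mol/L

n(S2O3^2-) = 0.02784 × 0.06321 = 1.760 × 10^-3 mol
n(I2) = n(S2O3^2-)/2 = 8.799 × 10^-4 mol
n(H2O2) in the aliquot = 8.799 × 10^-4 mol (1:1 ratio)
[H2O2]_dilute = 8.799 × 10^-4 / 0.02045 = 0.04303 mol/L
[H2O2]_original = 0.04303 × 250.0/24.72 = 0.4351 mol/L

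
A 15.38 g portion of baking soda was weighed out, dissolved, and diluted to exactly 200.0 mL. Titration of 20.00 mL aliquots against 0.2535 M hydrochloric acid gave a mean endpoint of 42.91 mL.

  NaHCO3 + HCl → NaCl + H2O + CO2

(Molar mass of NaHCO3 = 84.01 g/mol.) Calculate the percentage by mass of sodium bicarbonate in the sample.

n(HCl) per titration = 0.04291 × 0.2535 = 0.01088 mol
n(NaHCO3) in each aliquot = 0.01088 mol (1:1 ratio)
n(NaHCO3) in the whole flask = 0.01088 × 200.0/20.00 = 0.1088 mol
mass of NaHCO3 = 0.1088 × 84.01 = 9.138 g
% NaHCO3 = 9.138 / 15.38 × 100 = 59.42 %

59.42 %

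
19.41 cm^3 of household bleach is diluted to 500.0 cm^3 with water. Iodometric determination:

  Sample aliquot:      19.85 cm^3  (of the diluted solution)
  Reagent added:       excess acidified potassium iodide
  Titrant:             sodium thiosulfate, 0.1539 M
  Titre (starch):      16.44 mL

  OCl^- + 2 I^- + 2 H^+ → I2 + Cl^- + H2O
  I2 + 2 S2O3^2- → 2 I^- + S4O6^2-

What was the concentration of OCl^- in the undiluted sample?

1.642 M

n(S2O3^2-) = 0.01644 × 0.1539 = 2.530 × 10^-3 mol
n(I2) = n(S2O3^2-)/2 = 1.265 × 10^-3 mol
n(OCl^-) in the aliquot = 1.265 × 10^-3 mol (1:1 ratio)
[OCl^-]_dilute = 1.265 × 10^-3 / 0.01985 = 0.06373 mol/L
[OCl^-]_original = 0.06373 × 500.0/19.41 = 1.642 mol/L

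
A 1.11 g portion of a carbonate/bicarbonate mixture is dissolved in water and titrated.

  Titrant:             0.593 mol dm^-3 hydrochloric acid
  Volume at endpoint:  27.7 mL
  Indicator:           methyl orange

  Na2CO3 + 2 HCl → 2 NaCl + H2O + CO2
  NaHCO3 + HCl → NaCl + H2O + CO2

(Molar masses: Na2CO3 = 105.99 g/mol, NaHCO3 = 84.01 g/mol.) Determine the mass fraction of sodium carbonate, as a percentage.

41.6 %

n(HCl) = 0.0277 × 0.593 = 0.0164 mol
Let x = n(Na2CO3), y = n(NaHCO3).
Titrant: 2x + 1y = 0.0164;  mass: 105.99x + 84.01y = 1.11
Solving, x = 4.35 × 10^-3 mol, y = 7.72 × 10^-3 mol
mass of Na2CO3 = 4.35 × 10^-3 × 105.99 = 0.461 g
% Na2CO3 = 0.461 / 1.11 × 100 = 41.6 %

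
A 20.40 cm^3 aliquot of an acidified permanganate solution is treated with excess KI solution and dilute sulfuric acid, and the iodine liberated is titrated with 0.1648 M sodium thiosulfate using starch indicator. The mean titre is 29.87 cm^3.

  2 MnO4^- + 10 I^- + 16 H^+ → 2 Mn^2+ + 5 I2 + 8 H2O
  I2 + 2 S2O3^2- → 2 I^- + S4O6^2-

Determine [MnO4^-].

n(S2O3^2-) = 0.02987 × 0.1648 = 4.923 × 10^-3 mol
n(I2) = n(S2O3^2-)/2 = 2.461 × 10^-3 mol
From the 2:5 ratio, n(MnO4^-) in the aliquot = 2/5 × 2.461 × 10^-3 = 9.845 × 10^-4 mol
[MnO4^-] = 9.845 × 10^-4 / 0.02040 = 0.04826 mol/L

0.04826 M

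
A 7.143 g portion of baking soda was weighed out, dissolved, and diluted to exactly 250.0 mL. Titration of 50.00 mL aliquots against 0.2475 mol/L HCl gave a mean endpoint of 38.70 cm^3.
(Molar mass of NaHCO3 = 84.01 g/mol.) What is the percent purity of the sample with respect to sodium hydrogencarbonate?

NaHCO3 + HCl → NaCl + H2O + CO2
n(HCl) per titration = 0.03870 × 0.2475 = 9.578 × 10^-3 mol
n(NaHCO3) in each aliquot = 9.578 × 10^-3 mol (1:1 ratio)
n(NaHCO3) in the whole flask = 9.578 × 10^-3 × 250.0/50.00 = 0.04789 mol
mass of NaHCO3 = 0.04789 × 84.01 = 4.023 g
% NaHCO3 = 4.023 / 7.143 × 100 = 56.33 %

56.33 %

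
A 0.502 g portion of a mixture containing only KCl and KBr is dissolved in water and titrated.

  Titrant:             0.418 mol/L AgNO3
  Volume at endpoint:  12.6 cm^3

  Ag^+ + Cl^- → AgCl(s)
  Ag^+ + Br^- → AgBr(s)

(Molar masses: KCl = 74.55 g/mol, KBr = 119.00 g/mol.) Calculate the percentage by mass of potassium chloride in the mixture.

n(AgNO3) = 0.0126 × 0.418 = 5.27 × 10^-3 mol
Let x = n(KCl), y = n(KBr).
Titrant: 1x + 1y = 5.27 × 10^-3;  mass: 74.55x + 119.00y = 0.502
Solving, x = 2.81 × 10^-3 mol, y = 2.46 × 10^-3 mol
mass of KCl = 2.81 × 10^-3 × 74.55 = 0.209 g
% KCl = 0.209 / 0.502 × 100 = 41.7 %

41.7 %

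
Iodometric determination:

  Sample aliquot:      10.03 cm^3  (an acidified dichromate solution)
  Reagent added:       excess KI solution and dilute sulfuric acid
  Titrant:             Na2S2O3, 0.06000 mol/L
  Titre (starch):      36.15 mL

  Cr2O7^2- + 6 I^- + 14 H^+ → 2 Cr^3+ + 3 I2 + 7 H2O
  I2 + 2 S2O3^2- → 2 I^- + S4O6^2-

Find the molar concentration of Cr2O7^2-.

0.03604 mol/L

n(S2O3^2-) = 0.03615 × 0.06000 = 2.169 × 10^-3 mol
n(I2) = n(S2O3^2-)/2 = 1.085 × 10^-3 mol
From the 1:3 ratio, n(Cr2O7^2-) in the aliquot = 1/3 × 1.085 × 10^-3 = 3.615 × 10^-4 mol
[Cr2O7^2-] = 3.615 × 10^-4 / 0.01003 = 0.03604 mol/L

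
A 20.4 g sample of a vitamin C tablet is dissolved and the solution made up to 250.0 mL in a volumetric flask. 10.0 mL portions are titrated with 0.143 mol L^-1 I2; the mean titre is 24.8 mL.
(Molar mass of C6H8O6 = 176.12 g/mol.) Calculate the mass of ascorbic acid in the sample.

15.6 g

C6H8O6 + I2 → C6H6O6 + 2 HI
n(I2) per titration = 0.0248 × 0.143 = 3.55 × 10^-3 mol
n(C6H8O6) in each aliquot = 3.55 × 10^-3 mol (1:1 ratio)
n(C6H8O6) in the whole flask = 3.55 × 10^-3 × 250.0/10.0 = 0.0887 mol
mass of C6H8O6 = 0.0887 × 176.12 = 15.6 g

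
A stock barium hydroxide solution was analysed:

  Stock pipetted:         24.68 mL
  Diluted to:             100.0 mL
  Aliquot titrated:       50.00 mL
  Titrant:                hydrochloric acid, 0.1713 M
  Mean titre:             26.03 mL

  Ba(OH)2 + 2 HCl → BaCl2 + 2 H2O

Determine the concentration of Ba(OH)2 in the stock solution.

n(HCl) = 0.02603 × 0.1713 = 4.459 × 10^-3 mol
From the 1:2 ratio, n(Ba(OH)2) in the aliquot = 1/2 × 4.459 × 10^-3 = 2.229 × 10^-3 mol
[Ba(OH)2]_dilute = 2.229 × 10^-3 / 0.05000 = 0.04459 mol/L
Dilution factor = 100.0 / 24.68 = 4.052
[Ba(OH)2]_stock = 0.04459 × 4.052 = 0.1807 mol/L

0.1807 M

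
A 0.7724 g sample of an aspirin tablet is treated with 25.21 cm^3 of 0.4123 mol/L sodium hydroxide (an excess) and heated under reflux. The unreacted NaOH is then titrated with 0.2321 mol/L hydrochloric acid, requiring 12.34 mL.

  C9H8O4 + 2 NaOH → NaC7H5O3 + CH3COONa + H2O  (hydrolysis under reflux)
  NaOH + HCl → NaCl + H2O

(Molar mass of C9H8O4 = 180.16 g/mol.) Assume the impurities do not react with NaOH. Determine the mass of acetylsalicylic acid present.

n(NaOH) added = 0.02521 × 0.4123 = 0.01039 mol
n(HCl) used in back-titration = 0.01234 × 0.2321 = 2.864 × 10^-3 mol
n(NaOH) left over = 2.864 × 10^-3 mol (1:1 ratio)
n(NaOH) consumed by analyte = 0.01039 − 2.864 × 10^-3 = 7.530 × 10^-3 mol
From the 1:2 ratio, n(C9H8O4) = 1/2 × 7.530 × 10^-3 = 3.765 × 10^-3 mol
mass of C9H8O4 = 3.765 × 10^-3 × 180.16 = 0.6783 g

0.6783 g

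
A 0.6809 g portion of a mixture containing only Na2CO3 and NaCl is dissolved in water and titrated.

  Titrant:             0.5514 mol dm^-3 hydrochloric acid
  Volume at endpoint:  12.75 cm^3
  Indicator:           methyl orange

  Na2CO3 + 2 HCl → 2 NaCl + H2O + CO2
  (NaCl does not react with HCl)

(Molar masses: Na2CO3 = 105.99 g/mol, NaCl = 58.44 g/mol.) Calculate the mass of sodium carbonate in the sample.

n(HCl) = 0.01275 × 0.5514 = 7.030 × 10^-3 mol
Let x = n(Na2CO3), y = n(NaCl).
Titrant: 2x = 7.030 × 10^-3;  mass: 105.99x + 58.44y = 0.6809
Solving, x = 3.515 × 10^-3 mol, y = 5.276 × 10^-3 mol
mass of Na2CO3 = 3.515 × 10^-3 × 105.99 = 0.3726 g

0.3726 g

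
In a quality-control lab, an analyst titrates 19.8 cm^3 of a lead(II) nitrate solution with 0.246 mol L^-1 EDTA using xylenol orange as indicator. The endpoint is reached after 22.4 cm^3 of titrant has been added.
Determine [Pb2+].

0.278 mol/L

Pb^2+ + EDTA^4- → [Pb(EDTA)]^2-
n(EDTA) = 0.0224 L × 0.246 mol/L = 5.51 × 10^-3 mol
n(Pb2+) = 5.51 × 10^-3 mol (1:1 mole ratio)
[Pb2+] = 5.51 × 10^-3 mol / 0.0198 L = 0.278 mol/L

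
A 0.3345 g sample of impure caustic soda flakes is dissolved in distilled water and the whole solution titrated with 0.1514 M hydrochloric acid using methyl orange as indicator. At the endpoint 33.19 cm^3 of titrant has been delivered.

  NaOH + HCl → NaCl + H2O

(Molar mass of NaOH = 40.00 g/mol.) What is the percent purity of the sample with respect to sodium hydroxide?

60.09 %

n(HCl) = 0.03319 L × 0.1514 mol/L = 5.025 × 10^-3 mol
n(NaOH) = 5.025 × 10^-3 mol (1:1 ratio)
mass of NaOH = 5.025 × 10^-3 × 40.00 g/mol = 0.2010 g
% NaOH = 0.2010 / 0.3345 × 100 = 60.09 %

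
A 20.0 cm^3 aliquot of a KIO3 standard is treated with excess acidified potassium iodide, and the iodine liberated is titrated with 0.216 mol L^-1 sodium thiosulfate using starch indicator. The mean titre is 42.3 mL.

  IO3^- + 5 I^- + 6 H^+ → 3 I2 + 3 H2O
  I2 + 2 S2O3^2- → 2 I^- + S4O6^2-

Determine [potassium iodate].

0.0761 mol/L

n(S2O3^2-) = 0.0423 × 0.216 = 9.14 × 10^-3 mol
n(I2) = n(S2O3^2-)/2 = 4.57 × 10^-3 mol
From the 1:3 ratio, n(IO3^-) in the aliquot = 1/3 × 4.57 × 10^-3 = 1.52 × 10^-3 mol
[IO3^-] = 1.52 × 10^-3 / 0.0200 = 0.0761 mol/L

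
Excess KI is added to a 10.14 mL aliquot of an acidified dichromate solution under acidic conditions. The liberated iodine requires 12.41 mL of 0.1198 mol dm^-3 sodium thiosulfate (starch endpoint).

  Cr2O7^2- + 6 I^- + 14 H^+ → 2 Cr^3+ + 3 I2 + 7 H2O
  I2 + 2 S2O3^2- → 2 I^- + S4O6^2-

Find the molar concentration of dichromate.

n(S2O3^2-) = 0.01241 × 0.1198 = 1.487 × 10^-3 mol
n(I2) = n(S2O3^2-)/2 = 7.434 × 10^-4 mol
From the 1:3 ratio, n(Cr2O7^2-) in the aliquot = 1/3 × 7.434 × 10^-4 = 2.478 × 10^-4 mol
[Cr2O7^2-] = 2.478 × 10^-4 / 0.01014 = 0.02444 mol/L

0.02444 mol/L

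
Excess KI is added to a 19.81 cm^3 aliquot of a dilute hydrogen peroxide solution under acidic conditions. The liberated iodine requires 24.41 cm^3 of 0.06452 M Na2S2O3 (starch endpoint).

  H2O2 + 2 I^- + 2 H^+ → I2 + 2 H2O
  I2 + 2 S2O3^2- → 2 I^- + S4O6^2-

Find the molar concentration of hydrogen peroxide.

0.03975 M

n(S2O3^2-) = 0.02441 × 0.06452 = 1.575 × 10^-3 mol
n(I2) = n(S2O3^2-)/2 = 7.875 × 10^-4 mol
n(H2O2) in the aliquot = 7.875 × 10^-4 mol (1:1 ratio)
[H2O2] = 7.875 × 10^-4 / 0.01981 = 0.03975 mol/L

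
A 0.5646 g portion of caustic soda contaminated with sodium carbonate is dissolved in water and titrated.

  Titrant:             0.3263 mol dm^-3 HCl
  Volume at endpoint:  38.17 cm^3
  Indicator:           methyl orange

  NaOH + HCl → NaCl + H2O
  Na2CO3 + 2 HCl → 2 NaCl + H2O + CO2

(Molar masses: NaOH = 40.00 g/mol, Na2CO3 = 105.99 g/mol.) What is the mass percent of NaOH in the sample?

n(HCl) = 0.03817 × 0.3263 = 0.01245 mol
Let x = n(NaOH), y = n(Na2CO3).
Titrant: 1x + 2y = 0.01245;  mass: 40.00x + 105.99y = 0.5646
Solving, x = 7.345 × 10^-3 mol, y = 2.555 × 10^-3 mol
mass of NaOH = 7.345 × 10^-3 × 40.00 = 0.2938 g
% NaOH = 0.2938 / 0.5646 × 100 = 52.04 %

52.04 %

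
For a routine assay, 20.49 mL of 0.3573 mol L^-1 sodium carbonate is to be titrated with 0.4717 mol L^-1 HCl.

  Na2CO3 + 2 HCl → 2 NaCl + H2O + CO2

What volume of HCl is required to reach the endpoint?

n(Na2CO3) = 0.02049 L × 0.3573 mol/L = 7.321 × 10^-3 mol
From the 2:1 stoichiometry, n(HCl) = 2/1 × 7.321 × 10^-3 = 0.01464 mol
V(HCl) = 0.01464 mol / 0.4717 mol/L = 0.03104 L = 31.04 mL

31.04 mL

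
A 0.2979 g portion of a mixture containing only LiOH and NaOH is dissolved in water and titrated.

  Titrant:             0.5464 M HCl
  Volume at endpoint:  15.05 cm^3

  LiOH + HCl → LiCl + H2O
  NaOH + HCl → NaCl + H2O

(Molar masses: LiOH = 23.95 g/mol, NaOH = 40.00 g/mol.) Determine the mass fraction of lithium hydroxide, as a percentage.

n(HCl) = 0.01505 × 0.5464 = 8.223 × 10^-3 mol
Let x = n(LiOH), y = n(NaOH).
Titrant: 1x + 1y = 8.223 × 10^-3;  mass: 23.95x + 40.00y = 0.2979
Solving, x = 1.934 × 10^-3 mol, y = 6.290 × 10^-3 mol
mass of LiOH = 1.934 × 10^-3 × 23.95 = 0.04631 g
% LiOH = 0.04631 / 0.2979 × 100 = 15.54 %

15.54 %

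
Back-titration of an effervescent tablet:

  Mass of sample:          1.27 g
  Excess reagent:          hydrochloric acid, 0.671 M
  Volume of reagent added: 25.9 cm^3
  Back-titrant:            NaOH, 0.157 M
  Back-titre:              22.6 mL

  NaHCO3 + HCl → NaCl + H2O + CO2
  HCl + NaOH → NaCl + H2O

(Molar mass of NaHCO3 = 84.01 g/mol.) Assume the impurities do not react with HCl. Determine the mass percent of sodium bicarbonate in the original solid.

n(HCl) added = 0.0259 × 0.671 = 0.0174 mol
n(NaOH) used in back-titration = 0.0226 × 0.157 = 3.55 × 10^-3 mol
n(HCl) left over = 3.55 × 10^-3 mol (1:1 ratio)
n(HCl) consumed by analyte = 0.0174 − 3.55 × 10^-3 = 0.0138 mol
n(NaHCO3) = 0.0138 mol (1:1 ratio)
mass of NaHCO3 = 0.0138 × 84.01 = 1.16 g
% NaHCO3 = 1.16 / 1.27 × 100 = 91.5 %

91.5 %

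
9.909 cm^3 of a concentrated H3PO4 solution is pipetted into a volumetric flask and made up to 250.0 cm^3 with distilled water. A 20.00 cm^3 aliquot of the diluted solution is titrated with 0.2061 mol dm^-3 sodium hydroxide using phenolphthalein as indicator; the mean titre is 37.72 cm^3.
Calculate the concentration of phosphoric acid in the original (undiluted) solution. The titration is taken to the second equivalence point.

4.903 mol/L

H3PO4 + 2 NaOH → Na2HPO4 + 2 H2O
n(NaOH) = 0.03772 × 0.2061 = 7.774 × 10^-3 mol
From the 1:2 ratio, n(H3PO4) in the aliquot = 1/2 × 7.774 × 10^-3 = 3.887 × 10^-3 mol
[H3PO4]_dilute = 3.887 × 10^-3 / 0.02000 = 0.1944 mol/L
Dilution factor = 250.0 / 9.909 = 25.23
[H3PO4]_stock = 0.1944 × 25.23 = 4.903 mol/L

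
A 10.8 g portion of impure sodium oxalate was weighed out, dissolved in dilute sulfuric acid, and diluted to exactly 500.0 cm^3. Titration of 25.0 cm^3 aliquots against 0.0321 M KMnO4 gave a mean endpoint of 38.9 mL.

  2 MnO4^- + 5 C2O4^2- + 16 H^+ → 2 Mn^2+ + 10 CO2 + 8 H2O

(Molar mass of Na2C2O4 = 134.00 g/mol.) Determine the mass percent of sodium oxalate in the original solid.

n(KMnO4) per titration = 0.0389 × 0.0321 = 1.25 × 10^-3 mol
From the 5:2 ratio, n(Na2C2O4) in each aliquot = 5/2 × 1.25 × 10^-3 = 3.12 × 10^-3 mol
n(Na2C2O4) in the whole flask = 3.12 × 10^-3 × 500.0/25.0 = 0.0624 mol
mass of Na2C2O4 = 0.0624 × 134.00 = 8.37 g
% Na2C2O4 = 8.37 / 10.8 × 100 = 77.5 %

77.5 %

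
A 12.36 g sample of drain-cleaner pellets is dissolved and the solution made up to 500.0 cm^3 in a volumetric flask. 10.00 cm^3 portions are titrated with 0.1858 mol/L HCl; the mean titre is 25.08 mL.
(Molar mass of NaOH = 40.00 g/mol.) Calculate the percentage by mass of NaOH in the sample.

NaOH + HCl → NaCl + H2O
n(HCl) per titration = 0.02508 × 0.1858 = 4.660 × 10^-3 mol
n(NaOH) in each aliquot = 4.660 × 10^-3 mol (1:1 ratio)
n(NaOH) in the whole flask = 4.660 × 10^-3 × 500.0/10.00 = 0.2330 mol
mass of NaOH = 0.2330 × 40.00 = 9.320 g
% NaOH = 9.320 / 12.36 × 100 = 75.40 %

75.40 %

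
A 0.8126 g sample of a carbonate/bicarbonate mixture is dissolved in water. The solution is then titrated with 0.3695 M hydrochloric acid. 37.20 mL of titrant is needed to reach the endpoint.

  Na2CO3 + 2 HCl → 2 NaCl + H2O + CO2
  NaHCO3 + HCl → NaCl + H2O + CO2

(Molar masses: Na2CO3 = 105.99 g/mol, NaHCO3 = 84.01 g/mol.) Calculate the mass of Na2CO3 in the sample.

0.5846 g

n(HCl) = 0.03720 × 0.3695 = 0.01375 mol
Let x = n(Na2CO3), y = n(NaHCO3).
Titrant: 2x + 1y = 0.01375;  mass: 105.99x + 84.01y = 0.8126
Solving, x = 5.516 × 10^-3 mol, y = 2.714 × 10^-3 mol
mass of Na2CO3 = 5.516 × 10^-3 × 105.99 = 0.5846 g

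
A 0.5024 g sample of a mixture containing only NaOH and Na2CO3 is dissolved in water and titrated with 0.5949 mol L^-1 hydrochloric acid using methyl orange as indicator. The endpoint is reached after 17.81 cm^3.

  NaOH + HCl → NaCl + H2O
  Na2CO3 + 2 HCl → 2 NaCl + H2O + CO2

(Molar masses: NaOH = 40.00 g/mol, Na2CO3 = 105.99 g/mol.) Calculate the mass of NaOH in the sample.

n(HCl) = 0.01781 × 0.5949 = 0.01060 mol
Let x = n(NaOH), y = n(Na2CO3).
Titrant: 1x + 2y = 0.01060;  mass: 40.00x + 105.99y = 0.5024
Solving, x = 4.547 × 10^-3 mol, y = 3.024 × 10^-3 mol
mass of NaOH = 4.547 × 10^-3 × 40.00 = 0.1819 g

0.1819 g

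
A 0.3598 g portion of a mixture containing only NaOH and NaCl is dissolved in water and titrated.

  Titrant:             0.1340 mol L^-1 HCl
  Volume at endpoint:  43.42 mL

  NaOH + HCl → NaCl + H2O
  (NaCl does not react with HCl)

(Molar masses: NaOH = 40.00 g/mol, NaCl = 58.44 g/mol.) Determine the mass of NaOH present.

0.2327 g

n(HCl) = 0.04342 × 0.1340 = 5.818 × 10^-3 mol
Let x = n(NaOH), y = n(NaCl).
Titrant: 1x = 5.818 × 10^-3;  mass: 40.00x + 58.44y = 0.3598
Solving, x = 5.818 × 10^-3 mol, y = 2.174 × 10^-3 mol
mass of NaOH = 5.818 × 10^-3 × 40.00 = 0.2327 g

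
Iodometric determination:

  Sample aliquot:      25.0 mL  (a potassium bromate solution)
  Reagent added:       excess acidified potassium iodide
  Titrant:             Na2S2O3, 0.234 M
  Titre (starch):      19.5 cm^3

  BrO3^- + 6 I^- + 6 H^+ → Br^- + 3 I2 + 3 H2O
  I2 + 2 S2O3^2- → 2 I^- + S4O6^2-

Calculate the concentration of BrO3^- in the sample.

n(S2O3^2-) = 0.0195 × 0.234 = 4.56 × 10^-3 mol
n(I2) = n(S2O3^2-)/2 = 2.28 × 10^-3 mol
From the 1:3 ratio, n(BrO3^-) in the aliquot = 1/3 × 2.28 × 10^-3 = 7.60 × 10^-4 mol
[BrO3^-] = 7.60 × 10^-4 / 0.0250 = 0.0304 mol/L

0.0304 M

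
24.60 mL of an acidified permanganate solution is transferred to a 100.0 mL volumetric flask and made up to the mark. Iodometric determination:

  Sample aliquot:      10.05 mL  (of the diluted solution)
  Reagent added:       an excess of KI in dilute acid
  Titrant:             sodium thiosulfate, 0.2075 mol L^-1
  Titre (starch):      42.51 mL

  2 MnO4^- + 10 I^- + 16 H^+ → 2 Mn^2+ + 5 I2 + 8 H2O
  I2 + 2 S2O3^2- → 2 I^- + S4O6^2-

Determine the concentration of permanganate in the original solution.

n(S2O3^2-) = 0.04251 × 0.2075 = 8.821 × 10^-3 mol
n(I2) = n(S2O3^2-)/2 = 4.410 × 10^-3 mol
From the 2:5 ratio, n(MnO4^-) in the aliquot = 2/5 × 4.410 × 10^-3 = 1.764 × 10^-3 mol
[MnO4^-]_dilute = 1.764 × 10^-3 / 0.01005 = 0.1755 mol/L
[MnO4^-]_original = 0.1755 × 100.0/24.60 = 0.7136 mol/L

0.7136 mol/L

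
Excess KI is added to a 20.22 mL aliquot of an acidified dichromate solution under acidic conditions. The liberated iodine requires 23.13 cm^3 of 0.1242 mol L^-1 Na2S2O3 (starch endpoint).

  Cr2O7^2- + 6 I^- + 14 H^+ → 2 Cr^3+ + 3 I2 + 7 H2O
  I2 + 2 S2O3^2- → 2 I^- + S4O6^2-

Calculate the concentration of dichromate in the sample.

0.02368 mol/L

n(S2O3^2-) = 0.02313 × 0.1242 = 2.873 × 10^-3 mol
n(I2) = n(S2O3^2-)/2 = 1.436 × 10^-3 mol
From the 1:3 ratio, n(Cr2O7^2-) in the aliquot = 1/3 × 1.436 × 10^-3 = 4.788 × 10^-4 mol
[Cr2O7^2-] = 4.788 × 10^-4 / 0.02022 = 0.02368 mol/L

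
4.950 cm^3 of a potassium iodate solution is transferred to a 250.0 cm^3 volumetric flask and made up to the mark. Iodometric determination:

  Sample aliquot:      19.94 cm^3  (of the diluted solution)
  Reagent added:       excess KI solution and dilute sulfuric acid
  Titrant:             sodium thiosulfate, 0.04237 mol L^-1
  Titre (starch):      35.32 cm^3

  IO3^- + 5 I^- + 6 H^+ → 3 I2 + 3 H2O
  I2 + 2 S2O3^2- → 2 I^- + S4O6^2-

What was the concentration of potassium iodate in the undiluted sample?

n(S2O3^2-) = 0.03532 × 0.04237 = 1.497 × 10^-3 mol
n(I2) = n(S2O3^2-)/2 = 7.483 × 10^-4 mol
From the 1:3 ratio, n(IO3^-) in the aliquot = 1/3 × 7.483 × 10^-4 = 2.494 × 10^-4 mol
[IO3^-]_dilute = 2.494 × 10^-4 / 0.01994 = 0.01251 mol/L
[IO3^-]_original = 0.01251 × 250.0/4.950 = 0.6317 mol/L

0.6317 mol/L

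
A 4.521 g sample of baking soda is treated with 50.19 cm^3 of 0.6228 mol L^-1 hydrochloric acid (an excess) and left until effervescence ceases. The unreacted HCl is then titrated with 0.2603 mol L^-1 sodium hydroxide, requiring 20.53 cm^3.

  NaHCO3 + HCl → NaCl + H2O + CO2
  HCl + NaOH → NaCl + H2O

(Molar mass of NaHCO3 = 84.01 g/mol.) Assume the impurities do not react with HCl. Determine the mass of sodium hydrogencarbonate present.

n(HCl) added = 0.05019 × 0.6228 = 0.03126 mol
n(NaOH) used in back-titration = 0.02053 × 0.2603 = 5.344 × 10^-3 mol
n(HCl) left over = 5.344 × 10^-3 mol (1:1 ratio)
n(HCl) consumed by analyte = 0.03126 − 5.344 × 10^-3 = 0.02591 mol
n(NaHCO3) = 0.02591 mol (1:1 ratio)
mass of NaHCO3 = 0.02591 × 84.01 = 2.177 g

2.177 g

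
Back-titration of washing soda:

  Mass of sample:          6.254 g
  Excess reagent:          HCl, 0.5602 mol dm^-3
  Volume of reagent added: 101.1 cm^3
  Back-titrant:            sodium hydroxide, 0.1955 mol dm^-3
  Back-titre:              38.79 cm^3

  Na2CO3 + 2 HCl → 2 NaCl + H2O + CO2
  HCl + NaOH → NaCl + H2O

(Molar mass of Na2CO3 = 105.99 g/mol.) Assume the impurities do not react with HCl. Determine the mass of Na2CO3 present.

2.600 g

n(HCl) added = 0.1011 × 0.5602 = 0.05664 mol
n(NaOH) used in back-titration = 0.03879 × 0.1955 = 7.583 × 10^-3 mol
n(HCl) left over = 7.583 × 10^-3 mol (1:1 ratio)
n(HCl) consumed by analyte = 0.05664 − 7.583 × 10^-3 = 0.04905 mol
From the 1:2 ratio, n(Na2CO3) = 1/2 × 0.04905 = 0.02453 mol
mass of Na2CO3 = 0.02453 × 105.99 = 2.600 g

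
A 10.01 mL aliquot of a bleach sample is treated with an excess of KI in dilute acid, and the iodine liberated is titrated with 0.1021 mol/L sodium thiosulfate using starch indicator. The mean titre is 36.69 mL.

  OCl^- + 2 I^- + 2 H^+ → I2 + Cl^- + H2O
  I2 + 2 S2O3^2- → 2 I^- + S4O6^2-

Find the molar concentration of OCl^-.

n(S2O3^2-) = 0.03669 × 0.1021 = 3.746 × 10^-3 mol
n(I2) = n(S2O3^2-)/2 = 1.873 × 10^-3 mol
n(OCl^-) in the aliquot = 1.873 × 10^-3 mol (1:1 ratio)
[OCl^-] = 1.873 × 10^-3 / 0.01001 = 0.1871 mol/L

0.1871 mol/L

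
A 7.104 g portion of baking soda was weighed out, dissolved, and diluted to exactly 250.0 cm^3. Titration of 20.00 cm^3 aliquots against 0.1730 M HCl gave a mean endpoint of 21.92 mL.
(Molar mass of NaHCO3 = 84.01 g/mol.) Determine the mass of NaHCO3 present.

3.982 g

NaHCO3 + HCl → NaCl + H2O + CO2
n(HCl) per titration = 0.02192 × 0.1730 = 3.792 × 10^-3 mol
n(NaHCO3) in each aliquot = 3.792 × 10^-3 mol (1:1 ratio)
n(NaHCO3) in the whole flask = 3.792 × 10^-3 × 250.0/20.00 = 0.04740 mol
mass of NaHCO3 = 0.04740 × 84.01 = 3.982 g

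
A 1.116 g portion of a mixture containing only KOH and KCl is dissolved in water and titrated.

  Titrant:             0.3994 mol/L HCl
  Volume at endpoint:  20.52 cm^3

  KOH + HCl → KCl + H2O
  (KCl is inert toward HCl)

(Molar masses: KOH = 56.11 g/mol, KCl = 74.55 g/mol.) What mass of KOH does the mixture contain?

0.4599 g

n(HCl) = 0.02052 × 0.3994 = 8.196 × 10^-3 mol
Let x = n(KOH), y = n(KCl).
Titrant: 1x = 8.196 × 10^-3;  mass: 56.11x + 74.55y = 1.116
Solving, x = 8.196 × 10^-3 mol, y = 8.801 × 10^-3 mol
mass of KOH = 8.196 × 10^-3 × 56.11 = 0.4599 g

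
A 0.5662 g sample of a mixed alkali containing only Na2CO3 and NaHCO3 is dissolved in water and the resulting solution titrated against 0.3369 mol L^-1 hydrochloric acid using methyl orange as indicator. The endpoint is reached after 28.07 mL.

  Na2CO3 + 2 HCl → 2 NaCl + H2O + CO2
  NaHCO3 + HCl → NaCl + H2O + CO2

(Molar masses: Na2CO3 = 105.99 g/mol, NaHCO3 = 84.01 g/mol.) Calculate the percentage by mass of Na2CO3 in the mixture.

68.89 %

n(HCl) = 0.02807 × 0.3369 = 9.457 × 10^-3 mol
Let x = n(Na2CO3), y = n(NaHCO3).
Titrant: 2x + 1y = 9.457 × 10^-3;  mass: 105.99x + 84.01y = 0.5662
Solving, x = 3.680 × 10^-3 mol, y = 2.097 × 10^-3 mol
mass of Na2CO3 = 3.680 × 10^-3 × 105.99 = 0.3900 g
% Na2CO3 = 0.3900 / 0.5662 × 100 = 68.89 %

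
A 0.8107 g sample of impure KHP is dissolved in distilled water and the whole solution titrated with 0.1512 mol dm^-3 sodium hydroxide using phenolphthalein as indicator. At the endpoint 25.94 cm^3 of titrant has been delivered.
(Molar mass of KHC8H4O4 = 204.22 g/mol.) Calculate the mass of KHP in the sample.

0.8010 g

KHC8H4O4 + NaOH → KNaC8H4O4 + H2O
n(NaOH) = 0.02594 L × 0.1512 mol/L = 3.922 × 10^-3 mol
n(KHC8H4O4) = 3.922 × 10^-3 mol (1:1 ratio)
mass of KHC8H4O4 = 3.922 × 10^-3 × 204.22 g/mol = 0.8010 g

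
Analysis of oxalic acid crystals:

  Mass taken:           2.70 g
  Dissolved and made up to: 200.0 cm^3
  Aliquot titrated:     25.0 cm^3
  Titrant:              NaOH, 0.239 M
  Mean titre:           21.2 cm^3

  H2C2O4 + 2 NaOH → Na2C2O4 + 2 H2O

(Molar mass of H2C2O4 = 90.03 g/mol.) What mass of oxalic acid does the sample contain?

1.82 g

n(NaOH) per titration = 0.0212 × 0.239 = 5.07 × 10^-3 mol
From the 1:2 ratio, n(H2C2O4) in each aliquot = 1/2 × 5.07 × 10^-3 = 2.53 × 10^-3 mol
n(H2C2O4) in the whole flask = 2.53 × 10^-3 × 200.0/25.0 = 0.0203 mol
mass of H2C2O4 = 0.0203 × 90.03 = 1.82 g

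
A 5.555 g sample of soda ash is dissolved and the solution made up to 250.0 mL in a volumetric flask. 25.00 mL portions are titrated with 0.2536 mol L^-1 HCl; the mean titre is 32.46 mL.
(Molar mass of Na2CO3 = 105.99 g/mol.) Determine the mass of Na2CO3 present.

Na2CO3 + 2 HCl → 2 NaCl + H2O + CO2
n(HCl) per titration = 0.03246 × 0.2536 = 8.232 × 10^-3 mol
From the 1:2 ratio, n(Na2CO3) in each aliquot = 1/2 × 8.232 × 10^-3 = 4.116 × 10^-3 mol
n(Na2CO3) in the whole flask = 4.116 × 10^-3 × 250.0/25.00 = 0.04116 mol
mass of Na2CO3 = 0.04116 × 105.99 = 4.362 g

4.362 g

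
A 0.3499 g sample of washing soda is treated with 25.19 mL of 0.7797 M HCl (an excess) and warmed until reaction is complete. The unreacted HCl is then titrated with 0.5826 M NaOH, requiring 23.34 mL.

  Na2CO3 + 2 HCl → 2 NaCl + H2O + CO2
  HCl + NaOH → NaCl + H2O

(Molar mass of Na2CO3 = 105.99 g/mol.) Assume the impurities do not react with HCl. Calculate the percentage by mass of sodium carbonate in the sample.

n(HCl) added = 0.02519 × 0.7797 = 0.01964 mol
n(NaOH) used in back-titration = 0.02334 × 0.5826 = 0.01360 mol
n(HCl) left over = 0.01360 mol (1:1 ratio)
n(HCl) consumed by analyte = 0.01964 − 0.01360 = 6.043 × 10^-3 mol
From the 1:2 ratio, n(Na2CO3) = 1/2 × 6.043 × 10^-3 = 3.021 × 10^-3 mol
mass of Na2CO3 = 3.021 × 10^-3 × 105.99 = 0.3202 g
% Na2CO3 = 0.3202 / 0.3499 × 100 = 91.52 %

91.52 %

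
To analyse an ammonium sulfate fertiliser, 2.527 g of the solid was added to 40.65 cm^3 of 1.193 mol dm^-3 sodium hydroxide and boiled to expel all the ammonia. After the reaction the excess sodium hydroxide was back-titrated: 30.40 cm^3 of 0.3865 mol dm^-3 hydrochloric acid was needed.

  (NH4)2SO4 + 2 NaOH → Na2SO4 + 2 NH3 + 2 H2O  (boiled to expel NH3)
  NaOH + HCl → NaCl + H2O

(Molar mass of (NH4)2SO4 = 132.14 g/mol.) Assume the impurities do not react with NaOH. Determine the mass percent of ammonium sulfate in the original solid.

96.07 %

n(NaOH) added = 0.04065 × 1.193 = 0.04850 mol
n(HCl) used in back-titration = 0.03040 × 0.3865 = 0.01175 mol
n(NaOH) left over = 0.01175 mol (1:1 ratio)
n(NaOH) consumed by analyte = 0.04850 − 0.01175 = 0.03675 mol
From the 1:2 ratio, n((NH4)2SO4) = 1/2 × 0.03675 = 0.01837 mol
mass of (NH4)2SO4 = 0.01837 × 132.14 = 2.428 g
% (NH4)2SO4 = 2.428 / 2.527 × 100 = 96.07 %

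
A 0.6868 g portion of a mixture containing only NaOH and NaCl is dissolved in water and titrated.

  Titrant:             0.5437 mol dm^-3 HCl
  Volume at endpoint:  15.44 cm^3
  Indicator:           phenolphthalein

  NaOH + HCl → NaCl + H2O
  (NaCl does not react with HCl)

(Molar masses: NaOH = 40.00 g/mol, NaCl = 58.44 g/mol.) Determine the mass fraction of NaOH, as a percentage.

n(HCl) = 0.01544 × 0.5437 = 8.395 × 10^-3 mol
Let x = n(NaOH), y = n(NaCl).
Titrant: 1x = 8.395 × 10^-3;  mass: 40.00x + 58.44y = 0.6868
Solving, x = 8.395 × 10^-3 mol, y = 6.006 × 10^-3 mol
mass of NaOH = 8.395 × 10^-3 × 40.00 = 0.3358 g
% NaOH = 0.3358 / 0.6868 × 100 = 48.89 %

48.89 %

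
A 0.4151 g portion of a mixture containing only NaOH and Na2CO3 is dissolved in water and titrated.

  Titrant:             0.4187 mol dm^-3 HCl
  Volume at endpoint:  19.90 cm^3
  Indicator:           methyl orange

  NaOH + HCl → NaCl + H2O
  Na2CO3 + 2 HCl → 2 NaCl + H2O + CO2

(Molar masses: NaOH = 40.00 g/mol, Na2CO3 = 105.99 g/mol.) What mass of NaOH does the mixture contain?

n(HCl) = 0.01990 × 0.4187 = 8.332 × 10^-3 mol
Let x = n(NaOH), y = n(Na2CO3).
Titrant: 1x + 2y = 8.332 × 10^-3;  mass: 40.00x + 105.99y = 0.4151
Solving, x = 2.036 × 10^-3 mol, y = 3.148 × 10^-3 mol
mass of NaOH = 2.036 × 10^-3 × 40.00 = 0.08145 g

0.08145 g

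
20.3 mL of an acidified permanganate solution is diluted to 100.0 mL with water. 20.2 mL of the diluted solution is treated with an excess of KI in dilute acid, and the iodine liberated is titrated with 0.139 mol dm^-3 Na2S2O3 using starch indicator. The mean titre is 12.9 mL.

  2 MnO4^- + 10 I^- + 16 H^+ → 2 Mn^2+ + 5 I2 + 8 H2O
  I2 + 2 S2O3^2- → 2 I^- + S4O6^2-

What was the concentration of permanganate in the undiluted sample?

0.0875 mol/L

n(S2O3^2-) = 0.0129 × 0.139 = 1.79 × 10^-3 mol
n(I2) = n(S2O3^2-)/2 = 8.97 × 10^-4 mol
From the 2:5 ratio, n(MnO4^-) in the aliquot = 2/5 × 8.97 × 10^-4 = 3.59 × 10^-4 mol
[MnO4^-]_dilute = 3.59 × 10^-4 / 0.0202 = 0.0178 mol/L
[MnO4^-]_original = 0.0178 × 100.0/20.3 = 0.0875 mol/L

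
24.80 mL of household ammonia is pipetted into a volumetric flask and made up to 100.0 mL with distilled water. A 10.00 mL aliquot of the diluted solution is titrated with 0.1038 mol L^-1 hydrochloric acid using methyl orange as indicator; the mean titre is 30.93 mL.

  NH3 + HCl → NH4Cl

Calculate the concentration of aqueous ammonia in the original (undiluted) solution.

n(HCl) = 0.03093 × 0.1038 = 3.211 × 10^-3 mol
n(NH3) in the aliquot = 3.211 × 10^-3 mol (1:1 ratio)
[NH3]_dilute = 3.211 × 10^-3 / 0.01000 = 0.3211 mol/L
Dilution factor = 100.0 / 24.80 = 4.032
[NH3]_stock = 0.3211 × 4.032 = 1.295 mol/L

1.295 mol/L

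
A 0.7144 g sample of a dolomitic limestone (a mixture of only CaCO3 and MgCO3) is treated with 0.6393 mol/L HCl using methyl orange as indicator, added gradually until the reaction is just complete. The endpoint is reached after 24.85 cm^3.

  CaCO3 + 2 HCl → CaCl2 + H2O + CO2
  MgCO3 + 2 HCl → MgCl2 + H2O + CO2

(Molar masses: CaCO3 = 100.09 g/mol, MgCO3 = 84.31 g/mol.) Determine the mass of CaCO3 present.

0.2835 g

n(HCl) = 0.02485 × 0.6393 = 0.01589 mol
Let x = n(CaCO3), y = n(MgCO3).
Titrant: 2x + 2y = 0.01589;  mass: 100.09x + 84.31y = 0.7144
Solving, x = 2.833 × 10^-3 mol, y = 5.111 × 10^-3 mol
mass of CaCO3 = 2.833 × 10^-3 × 100.09 = 0.2835 g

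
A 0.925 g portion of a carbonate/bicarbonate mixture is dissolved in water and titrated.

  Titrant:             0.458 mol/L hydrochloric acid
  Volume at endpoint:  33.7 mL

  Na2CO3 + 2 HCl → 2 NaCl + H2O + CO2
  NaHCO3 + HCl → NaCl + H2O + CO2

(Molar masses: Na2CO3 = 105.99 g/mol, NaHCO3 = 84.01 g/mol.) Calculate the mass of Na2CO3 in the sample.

n(HCl) = 0.0337 × 0.458 = 0.0154 mol
Let x = n(Na2CO3), y = n(NaHCO3).
Titrant: 2x + 1y = 0.0154;  mass: 105.99x + 84.01y = 0.925
Solving, x = 5.99 × 10^-3 mol, y = 3.45 × 10^-3 mol
mass of Na2CO3 = 5.99 × 10^-3 × 105.99 = 0.635 g

0.635 g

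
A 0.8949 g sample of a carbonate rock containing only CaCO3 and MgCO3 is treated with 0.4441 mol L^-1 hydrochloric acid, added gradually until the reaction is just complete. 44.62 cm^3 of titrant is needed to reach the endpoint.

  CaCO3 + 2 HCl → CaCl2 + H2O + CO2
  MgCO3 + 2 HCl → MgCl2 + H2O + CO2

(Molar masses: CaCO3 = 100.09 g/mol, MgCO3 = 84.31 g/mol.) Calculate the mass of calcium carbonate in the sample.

0.3778 g

n(HCl) = 0.04462 × 0.4441 = 0.01982 mol
Let x = n(CaCO3), y = n(MgCO3).
Titrant: 2x + 2y = 0.01982;  mass: 100.09x + 84.31y = 0.8949
Solving, x = 3.775 × 10^-3 mol, y = 6.133 × 10^-3 mol
mass of CaCO3 = 3.775 × 10^-3 × 100.09 = 0.3778 g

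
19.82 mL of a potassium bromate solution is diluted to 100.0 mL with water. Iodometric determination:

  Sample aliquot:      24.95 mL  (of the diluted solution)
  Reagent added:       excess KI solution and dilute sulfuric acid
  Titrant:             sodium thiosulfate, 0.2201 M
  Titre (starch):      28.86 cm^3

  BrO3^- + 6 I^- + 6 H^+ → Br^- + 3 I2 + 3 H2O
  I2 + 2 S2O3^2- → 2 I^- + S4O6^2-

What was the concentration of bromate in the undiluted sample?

0.2141 M

n(S2O3^2-) = 0.02886 × 0.2201 = 6.352 × 10^-3 mol
n(I2) = n(S2O3^2-)/2 = 3.176 × 10^-3 mol
From the 1:3 ratio, n(BrO3^-) in the aliquot = 1/3 × 3.176 × 10^-3 = 1.059 × 10^-3 mol
[BrO3^-]_dilute = 1.059 × 10^-3 / 0.02495 = 0.04243 mol/L
[BrO3^-]_original = 0.04243 × 100.0/19.82 = 0.2141 mol/L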